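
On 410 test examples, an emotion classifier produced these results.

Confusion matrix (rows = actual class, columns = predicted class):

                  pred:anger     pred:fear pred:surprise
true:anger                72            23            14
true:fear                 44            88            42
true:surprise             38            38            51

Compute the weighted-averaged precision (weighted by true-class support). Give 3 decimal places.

Per-class precision (TP/(TP+FP)):
  anger: TP=72, FP=44+38=82 → 72/154 = 0.4675
  fear: TP=88, FP=23+38=61 → 88/149 = 0.5906
  surprise: TP=51, FP=14+42=56 → 51/107 = 0.4766
Weighted-precision = Σ (supportᵢ/N)·precisionᵢ with N=410: (109/410)·0.4675 + (174/410)·0.5906 + (127/410)·0.4766 = 0.523

0.523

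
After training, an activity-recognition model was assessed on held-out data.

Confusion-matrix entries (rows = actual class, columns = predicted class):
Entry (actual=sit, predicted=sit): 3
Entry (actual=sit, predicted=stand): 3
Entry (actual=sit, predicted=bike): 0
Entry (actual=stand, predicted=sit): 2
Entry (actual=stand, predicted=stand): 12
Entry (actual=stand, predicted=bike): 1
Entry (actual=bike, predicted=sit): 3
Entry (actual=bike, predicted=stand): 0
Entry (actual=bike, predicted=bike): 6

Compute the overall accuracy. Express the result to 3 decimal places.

0.700

Accuracy = trace / total = (3+12+6=21) / 30 = 21/30 = 0.700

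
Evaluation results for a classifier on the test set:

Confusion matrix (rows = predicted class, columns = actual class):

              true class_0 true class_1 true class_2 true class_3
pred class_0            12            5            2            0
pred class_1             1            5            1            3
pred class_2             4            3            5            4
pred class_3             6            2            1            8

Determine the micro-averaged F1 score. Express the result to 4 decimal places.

Micro-averaging pools counts across classes: ΣTP=30, ΣFP=32, ΣFN=32.
Micro-F1 score = 2·TP/(2·TP+FP+FN) on pooled counts = 0.4839 (equals overall accuracy in single-label multiclass).

0.4839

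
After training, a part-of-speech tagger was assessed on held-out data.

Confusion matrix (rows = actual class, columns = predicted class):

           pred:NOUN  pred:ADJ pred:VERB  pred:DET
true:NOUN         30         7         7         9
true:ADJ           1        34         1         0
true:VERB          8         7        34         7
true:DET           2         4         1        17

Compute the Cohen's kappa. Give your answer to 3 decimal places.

Observed agreement pₒ = trace/N = 115/169 = 0.6805
Expected agreement pₑ = Σ (rowᵢ·colᵢ)/N² = (53·41 + 36·52 + 56·43 + 24·33)/169² = 0.2537
κ = (pₒ − pₑ)/(1 − pₑ) = (0.6805 − 0.2537)/(1 − 0.2537) = 0.572

0.572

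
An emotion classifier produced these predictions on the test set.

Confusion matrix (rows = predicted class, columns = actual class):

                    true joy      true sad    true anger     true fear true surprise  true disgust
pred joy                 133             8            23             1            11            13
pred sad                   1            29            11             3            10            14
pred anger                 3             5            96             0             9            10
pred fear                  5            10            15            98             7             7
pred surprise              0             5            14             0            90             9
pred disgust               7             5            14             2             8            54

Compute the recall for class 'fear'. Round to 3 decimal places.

recall = TP/(TP+FN).
fear: TP=98, FN=1+3+0+0+2=6 → 98/104 = 0.9423

0.942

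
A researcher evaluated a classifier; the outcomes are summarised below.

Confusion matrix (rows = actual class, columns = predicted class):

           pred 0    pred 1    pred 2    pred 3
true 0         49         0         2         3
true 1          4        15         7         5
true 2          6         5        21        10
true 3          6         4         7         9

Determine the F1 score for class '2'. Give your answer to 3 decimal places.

0.532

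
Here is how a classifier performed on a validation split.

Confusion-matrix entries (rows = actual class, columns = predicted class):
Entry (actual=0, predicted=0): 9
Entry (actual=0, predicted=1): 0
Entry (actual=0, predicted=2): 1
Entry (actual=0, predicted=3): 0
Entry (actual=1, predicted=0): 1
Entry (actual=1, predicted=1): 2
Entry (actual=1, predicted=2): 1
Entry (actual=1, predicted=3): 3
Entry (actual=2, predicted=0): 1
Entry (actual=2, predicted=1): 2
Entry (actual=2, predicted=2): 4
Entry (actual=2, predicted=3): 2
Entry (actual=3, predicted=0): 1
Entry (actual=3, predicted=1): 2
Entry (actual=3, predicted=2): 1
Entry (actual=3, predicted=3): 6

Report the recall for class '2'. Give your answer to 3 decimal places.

0.444

Take TP from the diagonal, FP from the rest of the '2' prediction marginal, FN from the rest of the '2' actual marginal.
recall = TP/(TP+FN).
2: TP=4, FN=1+2+2=5 → 4/9 = 0.4444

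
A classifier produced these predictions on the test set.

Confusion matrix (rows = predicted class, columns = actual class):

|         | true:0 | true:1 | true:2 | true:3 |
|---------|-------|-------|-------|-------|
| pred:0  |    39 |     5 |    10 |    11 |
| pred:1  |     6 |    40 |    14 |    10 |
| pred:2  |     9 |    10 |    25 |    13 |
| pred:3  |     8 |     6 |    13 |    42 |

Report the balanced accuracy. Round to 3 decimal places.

Balanced accuracy = mean of per-class recall.
  0: recall = 39/62 = 0.6290
  1: recall = 40/61 = 0.6557
  2: recall = 25/62 = 0.4032
  3: recall = 42/76 = 0.5526
Mean = (0.6290 + 0.6557 + 0.4032 + 0.5526) / 4 = 0.560

0.560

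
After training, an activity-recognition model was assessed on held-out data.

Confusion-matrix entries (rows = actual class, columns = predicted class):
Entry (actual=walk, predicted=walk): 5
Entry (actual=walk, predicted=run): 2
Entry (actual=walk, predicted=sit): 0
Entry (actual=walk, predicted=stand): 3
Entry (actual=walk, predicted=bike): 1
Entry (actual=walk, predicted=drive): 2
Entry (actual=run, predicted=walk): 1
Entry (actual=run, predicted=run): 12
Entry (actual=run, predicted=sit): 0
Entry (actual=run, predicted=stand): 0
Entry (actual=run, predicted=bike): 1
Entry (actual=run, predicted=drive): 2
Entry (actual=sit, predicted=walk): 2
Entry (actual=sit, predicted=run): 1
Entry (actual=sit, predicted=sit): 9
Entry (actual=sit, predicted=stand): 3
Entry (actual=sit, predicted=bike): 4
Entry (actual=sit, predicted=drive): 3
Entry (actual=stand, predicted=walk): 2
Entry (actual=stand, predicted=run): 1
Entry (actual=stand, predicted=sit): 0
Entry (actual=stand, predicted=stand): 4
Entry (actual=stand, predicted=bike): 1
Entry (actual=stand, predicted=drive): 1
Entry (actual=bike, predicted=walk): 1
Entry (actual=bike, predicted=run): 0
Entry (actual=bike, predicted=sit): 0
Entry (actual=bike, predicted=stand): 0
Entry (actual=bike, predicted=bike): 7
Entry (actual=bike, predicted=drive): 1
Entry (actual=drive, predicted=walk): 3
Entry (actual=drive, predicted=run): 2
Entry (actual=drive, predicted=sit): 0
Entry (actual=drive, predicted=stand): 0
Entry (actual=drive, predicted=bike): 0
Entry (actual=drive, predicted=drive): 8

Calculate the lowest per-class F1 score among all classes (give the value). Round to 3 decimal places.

0.370

Per-class F1 score (2·TP/(2·TP+FP+FN)):
  walk: TP=5, FP=1+2+2+1+3=9, FN=2+0+3+1+2=8 → 10/27 = 0.3704
  run: TP=12, FP=2+1+1+0+2=6, FN=1+0+0+1+2=4 → 24/34 = 0.7059
  sit: TP=9, FP=0+0+0+0+0=0, FN=2+1+3+4+3=13 → 18/31 = 0.5806
  stand: TP=4, FP=3+0+3+0+0=6, FN=2+1+0+1+1=5 → 8/19 = 0.4211
  bike: TP=7, FP=1+1+4+1+0=7, FN=1+0+0+0+1=2 → 14/23 = 0.6087
  drive: TP=8, FP=2+2+3+1+1=9, FN=3+2+0+0+0=5 → 16/30 = 0.5333
Lowest is class 'walk' with F1 score = 0.370.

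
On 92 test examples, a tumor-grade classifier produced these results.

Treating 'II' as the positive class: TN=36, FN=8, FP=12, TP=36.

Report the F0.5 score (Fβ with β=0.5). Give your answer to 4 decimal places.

Fβ = (1+β²)·TP / ((1+β²)·TP + β²·FN + FP), with β²=1/4
= 1.25·36 / (1.25·36 + 0.25·8 + 12) = 0.7627

0.7627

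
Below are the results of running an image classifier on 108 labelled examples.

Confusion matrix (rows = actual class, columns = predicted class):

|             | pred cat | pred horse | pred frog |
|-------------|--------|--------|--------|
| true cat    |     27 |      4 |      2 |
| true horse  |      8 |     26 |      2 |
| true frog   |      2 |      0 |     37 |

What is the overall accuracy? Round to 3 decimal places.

Accuracy = trace / total = (27+26+37=90) / 108 = 90/108 = 0.833

0.833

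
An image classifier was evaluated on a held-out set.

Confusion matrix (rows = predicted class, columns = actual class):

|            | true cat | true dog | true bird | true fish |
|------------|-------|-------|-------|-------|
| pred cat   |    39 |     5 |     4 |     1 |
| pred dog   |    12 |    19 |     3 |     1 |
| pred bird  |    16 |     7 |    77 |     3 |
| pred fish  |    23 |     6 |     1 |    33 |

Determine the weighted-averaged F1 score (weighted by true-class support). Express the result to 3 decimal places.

Per-class F1 score (2·TP/(2·TP+FP+FN)):
  cat: TP=39, FP=5+4+1=10, FN=12+16+23=51 → 78/139 = 0.5612
  dog: TP=19, FP=12+3+1=16, FN=5+7+6=18 → 38/72 = 0.5278
  bird: TP=77, FP=16+7+3=26, FN=4+3+1=8 → 154/188 = 0.8191
  fish: TP=33, FP=23+6+1=30, FN=1+1+3=5 → 66/101 = 0.6535
Weighted-F1 score = Σ (supportᵢ/N)·F1 scoreᵢ with N=250: (90/250)·0.5612 + (37/250)·0.5278 + (85/250)·0.8191 + (38/250)·0.6535 = 0.658

0.658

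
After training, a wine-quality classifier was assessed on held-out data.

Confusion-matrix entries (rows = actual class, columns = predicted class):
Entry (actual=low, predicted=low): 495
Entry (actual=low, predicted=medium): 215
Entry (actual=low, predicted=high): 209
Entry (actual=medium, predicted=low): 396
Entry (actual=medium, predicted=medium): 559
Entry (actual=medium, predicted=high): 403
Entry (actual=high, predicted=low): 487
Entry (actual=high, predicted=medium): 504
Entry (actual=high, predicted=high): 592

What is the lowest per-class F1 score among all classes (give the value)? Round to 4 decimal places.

Per-class F1 score (2·TP/(2·TP+FP+FN)):
  low: TP=495, FP=396+487=883, FN=215+209=424 → 990/2297 = 0.43100
  medium: TP=559, FP=215+504=719, FN=396+403=799 → 1118/2636 = 0.42413
  high: TP=592, FP=209+403=612, FN=487+504=991 → 1184/2787 = 0.42483
Lowest is class 'medium' with F1 score = 0.4241.

0.4241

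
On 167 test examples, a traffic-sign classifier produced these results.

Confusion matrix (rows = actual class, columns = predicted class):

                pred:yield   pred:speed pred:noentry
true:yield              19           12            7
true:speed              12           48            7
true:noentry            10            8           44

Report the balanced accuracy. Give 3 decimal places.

0.642

Balanced accuracy = mean of per-class recall.
  yield: recall = 19/38 = 0.5000
  speed: recall = 48/67 = 0.7164
  noentry: recall = 44/62 = 0.7097
Mean = (0.5000 + 0.7164 + 0.7097) / 3 = 0.642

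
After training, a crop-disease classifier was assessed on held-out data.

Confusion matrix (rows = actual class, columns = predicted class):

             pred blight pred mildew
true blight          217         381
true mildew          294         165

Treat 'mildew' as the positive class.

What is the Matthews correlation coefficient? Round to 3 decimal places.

-0.275

MCC = (TP·TN − FP·FN) / √((TP+FP)(TP+FN)(TN+FP)(TN+FN))
Numerator = 165·217 − 381·294 = -76209
Denominator = √(546·459·598·511) = √76582124892 = 276734.7555
MCC = -76209 / 276734.7555 = -0.275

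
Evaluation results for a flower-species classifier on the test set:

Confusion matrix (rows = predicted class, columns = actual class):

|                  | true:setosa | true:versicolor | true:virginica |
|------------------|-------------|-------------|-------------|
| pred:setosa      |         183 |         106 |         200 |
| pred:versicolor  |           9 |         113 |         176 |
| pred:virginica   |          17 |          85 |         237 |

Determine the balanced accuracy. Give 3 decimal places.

0.545

Balanced accuracy = mean of per-class recall.
  setosa: recall = 183/209 = 0.8756
  versicolor: recall = 113/304 = 0.3717
  virginica: recall = 237/613 = 0.3866
Mean = (0.8756 + 0.3717 + 0.3866) / 3 = 0.545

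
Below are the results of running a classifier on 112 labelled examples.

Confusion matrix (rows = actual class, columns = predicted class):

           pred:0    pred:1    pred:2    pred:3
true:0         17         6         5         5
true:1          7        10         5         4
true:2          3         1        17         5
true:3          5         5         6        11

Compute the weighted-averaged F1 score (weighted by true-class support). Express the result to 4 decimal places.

Per-class F1 score (2·TP/(2·TP+FP+FN)):
  0: TP=17, FP=7+3+5=15, FN=6+5+5=16 → 34/65 = 0.52308
  1: TP=10, FP=6+1+5=12, FN=7+5+4=16 → 20/48 = 0.41667
  2: TP=17, FP=5+5+6=16, FN=3+1+5=9 → 34/59 = 0.57627
  3: TP=11, FP=5+4+5=14, FN=5+5+6=16 → 22/52 = 0.42308
Weighted-F1 score = Σ (supportᵢ/N)·F1 scoreᵢ with N=112: (33/112)·0.52308 + (26/112)·0.41667 + (26/112)·0.57627 + (27/112)·0.42308 = 0.4866

0.4866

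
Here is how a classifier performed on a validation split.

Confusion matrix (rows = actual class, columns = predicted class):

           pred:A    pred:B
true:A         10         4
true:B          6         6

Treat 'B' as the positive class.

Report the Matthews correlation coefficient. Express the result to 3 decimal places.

0.220

MCC = (TP·TN − FP·FN) / √((TP+FP)(TP+FN)(TN+FP)(TN+FN))
Numerator = 6·10 − 4·6 = 36
Denominator = √(10·12·14·16) = √26880 = 163.9512
MCC = 36 / 163.9512 = 0.220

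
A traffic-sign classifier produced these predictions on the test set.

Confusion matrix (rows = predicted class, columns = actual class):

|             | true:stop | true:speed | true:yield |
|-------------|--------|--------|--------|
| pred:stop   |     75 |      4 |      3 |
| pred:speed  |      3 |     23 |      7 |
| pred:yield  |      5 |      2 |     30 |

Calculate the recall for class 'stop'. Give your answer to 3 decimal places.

recall = TP/(TP+FN).
stop: TP=75, FN=3+5=8 → 75/83 = 0.9036

0.904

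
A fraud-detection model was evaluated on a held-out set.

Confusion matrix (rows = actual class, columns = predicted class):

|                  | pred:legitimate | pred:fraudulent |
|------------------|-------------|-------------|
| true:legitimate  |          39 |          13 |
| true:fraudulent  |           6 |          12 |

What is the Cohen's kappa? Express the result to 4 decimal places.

Observed agreement pₒ = trace/N = 51/70 = 0.72857
Expected agreement pₑ = Σ (rowᵢ·colᵢ)/N² = (52·45 + 18·25)/70² = 0.56939
κ = (pₒ − pₑ)/(1 − pₑ) = (0.72857 − 0.56939)/(1 − 0.56939) = 0.3697

0.3697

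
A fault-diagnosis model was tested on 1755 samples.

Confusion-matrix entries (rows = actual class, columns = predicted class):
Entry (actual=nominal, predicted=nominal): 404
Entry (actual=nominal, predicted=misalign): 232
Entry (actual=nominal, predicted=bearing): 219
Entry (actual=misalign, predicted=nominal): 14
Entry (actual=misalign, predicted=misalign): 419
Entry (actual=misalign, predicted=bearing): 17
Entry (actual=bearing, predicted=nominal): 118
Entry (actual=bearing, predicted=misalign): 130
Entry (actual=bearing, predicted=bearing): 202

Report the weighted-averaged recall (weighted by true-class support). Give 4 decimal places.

Per-class recall (TP/(TP+FN)):
  nominal: TP=404, FN=232+219=451 → 404/855 = 0.47251
  misalign: TP=419, FN=14+17=31 → 419/450 = 0.93111
  bearing: TP=202, FN=118+130=248 → 202/450 = 0.44889
Weighted-recall = Σ (supportᵢ/N)·recallᵢ with N=1755: (855/1755)·0.47251 + (450/1755)·0.93111 + (450/1755)·0.44889 = 0.5840

0.5840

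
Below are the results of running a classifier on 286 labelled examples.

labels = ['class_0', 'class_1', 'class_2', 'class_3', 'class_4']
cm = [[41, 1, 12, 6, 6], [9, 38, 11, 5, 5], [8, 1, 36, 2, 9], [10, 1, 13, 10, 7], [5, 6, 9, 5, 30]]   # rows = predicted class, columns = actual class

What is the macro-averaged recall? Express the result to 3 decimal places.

0.540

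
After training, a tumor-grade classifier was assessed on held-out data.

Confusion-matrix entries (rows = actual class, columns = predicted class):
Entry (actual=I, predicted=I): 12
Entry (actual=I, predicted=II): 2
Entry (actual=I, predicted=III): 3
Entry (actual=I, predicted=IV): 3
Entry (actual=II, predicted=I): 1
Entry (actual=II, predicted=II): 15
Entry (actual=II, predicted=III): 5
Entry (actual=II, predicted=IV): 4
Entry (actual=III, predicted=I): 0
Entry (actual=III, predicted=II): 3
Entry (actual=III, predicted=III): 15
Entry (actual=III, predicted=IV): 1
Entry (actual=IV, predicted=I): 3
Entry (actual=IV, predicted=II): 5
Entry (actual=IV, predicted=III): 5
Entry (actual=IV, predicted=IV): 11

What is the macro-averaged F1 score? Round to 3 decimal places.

0.604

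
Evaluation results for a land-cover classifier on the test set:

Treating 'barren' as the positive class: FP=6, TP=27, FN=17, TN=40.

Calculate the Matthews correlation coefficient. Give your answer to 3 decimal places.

0.501

MCC = (TP·TN − FP·FN) / √((TP+FP)(TP+FN)(TN+FP)(TN+FN))
Numerator = 27·40 − 6·17 = 978
Denominator = √(33·44·46·57) = √3807144 = 1951.1904
MCC = 978 / 1951.1904 = 0.501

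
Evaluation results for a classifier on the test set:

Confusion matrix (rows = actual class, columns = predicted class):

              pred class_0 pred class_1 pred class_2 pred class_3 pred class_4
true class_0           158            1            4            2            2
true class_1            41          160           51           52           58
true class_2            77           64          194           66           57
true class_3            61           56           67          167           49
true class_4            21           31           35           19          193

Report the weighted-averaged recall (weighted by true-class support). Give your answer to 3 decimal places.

Per-class recall (TP/(TP+FN)):
  class_0: TP=158, FN=1+4+2+2=9 → 158/167 = 0.9461
  class_1: TP=160, FN=41+51+52+58=202 → 160/362 = 0.4420
  class_2: TP=194, FN=77+64+66+57=264 → 194/458 = 0.4236
  class_3: TP=167, FN=61+56+67+49=233 → 167/400 = 0.4175
  class_4: TP=193, FN=21+31+35+19=106 → 193/299 = 0.6455
Weighted-recall = Σ (supportᵢ/N)·recallᵢ with N=1686: (167/1686)·0.9461 + (362/1686)·0.4420 + (458/1686)·0.4236 + (400/1686)·0.4175 + (299/1686)·0.6455 = 0.517

0.517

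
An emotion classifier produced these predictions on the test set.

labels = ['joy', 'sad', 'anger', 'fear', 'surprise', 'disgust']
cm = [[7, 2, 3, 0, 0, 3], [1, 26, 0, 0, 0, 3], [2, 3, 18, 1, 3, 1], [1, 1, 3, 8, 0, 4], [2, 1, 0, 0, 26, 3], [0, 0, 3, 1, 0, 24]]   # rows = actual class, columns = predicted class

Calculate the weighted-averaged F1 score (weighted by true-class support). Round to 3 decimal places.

0.722

Per-class F1 score (2·TP/(2·TP+FP+FN)):
  joy: TP=7, FP=1+2+1+2+0=6, FN=2+3+0+0+3=8 → 14/28 = 0.5000
  sad: TP=26, FP=2+3+1+1+0=7, FN=1+0+0+0+3=4 → 52/63 = 0.8254
  anger: TP=18, FP=3+0+3+0+3=9, FN=2+3+1+3+1=10 → 36/55 = 0.6545
  fear: TP=8, FP=0+0+1+0+1=2, FN=1+1+3+0+4=9 → 16/27 = 0.5926
  surprise: TP=26, FP=0+0+3+0+0=3, FN=2+1+0+0+3=6 → 52/61 = 0.8525
  disgust: TP=24, FP=3+3+1+4+3=14, FN=0+0+3+1+0=4 → 48/66 = 0.7273
Weighted-F1 score = Σ (supportᵢ/N)·F1 scoreᵢ with N=150: (15/150)·0.5000 + (30/150)·0.8254 + (28/150)·0.6545 + (17/150)·0.5926 + (32/150)·0.8525 + (28/150)·0.7273 = 0.722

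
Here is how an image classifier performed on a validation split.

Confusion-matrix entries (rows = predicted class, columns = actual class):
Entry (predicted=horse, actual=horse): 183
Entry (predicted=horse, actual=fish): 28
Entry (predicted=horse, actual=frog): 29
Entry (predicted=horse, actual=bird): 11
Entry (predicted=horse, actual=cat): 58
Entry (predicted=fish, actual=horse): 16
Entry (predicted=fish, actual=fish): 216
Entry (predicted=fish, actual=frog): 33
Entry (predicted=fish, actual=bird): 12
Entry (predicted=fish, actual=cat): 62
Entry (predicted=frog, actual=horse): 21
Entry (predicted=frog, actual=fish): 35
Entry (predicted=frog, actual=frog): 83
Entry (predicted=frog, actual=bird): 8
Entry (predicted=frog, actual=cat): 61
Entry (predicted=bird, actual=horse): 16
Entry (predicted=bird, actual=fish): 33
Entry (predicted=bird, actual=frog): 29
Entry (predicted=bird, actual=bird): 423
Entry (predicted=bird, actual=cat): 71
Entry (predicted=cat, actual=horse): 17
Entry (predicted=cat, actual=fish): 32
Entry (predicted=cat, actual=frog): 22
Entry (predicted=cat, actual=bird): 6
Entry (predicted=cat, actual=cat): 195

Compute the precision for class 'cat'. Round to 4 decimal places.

0.7169

One-vs-rest for 'cat': TP = diagonal; FP = other classes predicted 'cat'; FN = 'cat' predicted as other.
precision = TP/(TP+FP).
cat: TP=195, FP=17+32+22+6=77 → 195/272 = 0.71691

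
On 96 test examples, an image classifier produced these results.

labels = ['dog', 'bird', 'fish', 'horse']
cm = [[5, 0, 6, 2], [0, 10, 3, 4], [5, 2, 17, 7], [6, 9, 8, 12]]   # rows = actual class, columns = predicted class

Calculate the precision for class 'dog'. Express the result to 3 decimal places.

0.313

Take TP from the diagonal, FP from the rest of the 'dog' prediction marginal, FN from the rest of the 'dog' actual marginal.
precision = TP/(TP+FP).
dog: TP=5, FP=0+5+6=11 → 5/16 = 0.3125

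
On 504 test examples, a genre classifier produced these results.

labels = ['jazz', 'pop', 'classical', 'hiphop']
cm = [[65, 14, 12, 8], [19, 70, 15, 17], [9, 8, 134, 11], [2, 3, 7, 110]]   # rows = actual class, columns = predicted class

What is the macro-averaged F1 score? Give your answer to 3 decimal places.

0.738

Per-class F1 score (2·TP/(2·TP+FP+FN)):
  jazz: TP=65, FP=19+9+2=30, FN=14+12+8=34 → 130/194 = 0.6701
  pop: TP=70, FP=14+8+3=25, FN=19+15+17=51 → 140/216 = 0.6481
  classical: TP=134, FP=12+15+7=34, FN=9+8+11=28 → 268/330 = 0.8121
  hiphop: TP=110, FP=8+17+11=36, FN=2+3+7=12 → 220/268 = 0.8209
Macro-F1 score = mean = (0.6701 + 0.6481 + 0.8121 + 0.8209) / 4 = 0.738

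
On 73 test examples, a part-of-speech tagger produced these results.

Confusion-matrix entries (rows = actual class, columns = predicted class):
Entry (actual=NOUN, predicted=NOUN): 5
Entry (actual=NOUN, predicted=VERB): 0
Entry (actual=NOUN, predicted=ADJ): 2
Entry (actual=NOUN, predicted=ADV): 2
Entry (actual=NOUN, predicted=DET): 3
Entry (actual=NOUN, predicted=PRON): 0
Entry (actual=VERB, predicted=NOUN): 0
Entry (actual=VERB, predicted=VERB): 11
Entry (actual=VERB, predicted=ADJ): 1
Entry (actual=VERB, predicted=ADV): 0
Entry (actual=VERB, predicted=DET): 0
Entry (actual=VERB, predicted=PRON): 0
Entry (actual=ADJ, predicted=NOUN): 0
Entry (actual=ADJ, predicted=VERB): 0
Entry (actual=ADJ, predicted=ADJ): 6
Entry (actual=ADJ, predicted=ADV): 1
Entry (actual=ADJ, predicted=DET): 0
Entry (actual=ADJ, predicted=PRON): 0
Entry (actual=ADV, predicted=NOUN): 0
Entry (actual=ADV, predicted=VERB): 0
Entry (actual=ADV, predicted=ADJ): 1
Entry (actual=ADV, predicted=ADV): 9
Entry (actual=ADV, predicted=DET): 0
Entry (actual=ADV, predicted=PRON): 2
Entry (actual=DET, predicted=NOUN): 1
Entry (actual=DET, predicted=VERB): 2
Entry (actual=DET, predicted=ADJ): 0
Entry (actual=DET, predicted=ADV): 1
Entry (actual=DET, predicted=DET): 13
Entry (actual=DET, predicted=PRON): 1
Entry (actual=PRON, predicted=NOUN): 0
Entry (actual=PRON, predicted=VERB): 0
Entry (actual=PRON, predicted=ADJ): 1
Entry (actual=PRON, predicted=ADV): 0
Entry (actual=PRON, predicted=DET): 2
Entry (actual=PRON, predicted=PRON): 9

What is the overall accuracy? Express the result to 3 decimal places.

Accuracy = trace / total = (5+11+6+9+13+9=53) / 73 = 53/73 = 0.726

0.726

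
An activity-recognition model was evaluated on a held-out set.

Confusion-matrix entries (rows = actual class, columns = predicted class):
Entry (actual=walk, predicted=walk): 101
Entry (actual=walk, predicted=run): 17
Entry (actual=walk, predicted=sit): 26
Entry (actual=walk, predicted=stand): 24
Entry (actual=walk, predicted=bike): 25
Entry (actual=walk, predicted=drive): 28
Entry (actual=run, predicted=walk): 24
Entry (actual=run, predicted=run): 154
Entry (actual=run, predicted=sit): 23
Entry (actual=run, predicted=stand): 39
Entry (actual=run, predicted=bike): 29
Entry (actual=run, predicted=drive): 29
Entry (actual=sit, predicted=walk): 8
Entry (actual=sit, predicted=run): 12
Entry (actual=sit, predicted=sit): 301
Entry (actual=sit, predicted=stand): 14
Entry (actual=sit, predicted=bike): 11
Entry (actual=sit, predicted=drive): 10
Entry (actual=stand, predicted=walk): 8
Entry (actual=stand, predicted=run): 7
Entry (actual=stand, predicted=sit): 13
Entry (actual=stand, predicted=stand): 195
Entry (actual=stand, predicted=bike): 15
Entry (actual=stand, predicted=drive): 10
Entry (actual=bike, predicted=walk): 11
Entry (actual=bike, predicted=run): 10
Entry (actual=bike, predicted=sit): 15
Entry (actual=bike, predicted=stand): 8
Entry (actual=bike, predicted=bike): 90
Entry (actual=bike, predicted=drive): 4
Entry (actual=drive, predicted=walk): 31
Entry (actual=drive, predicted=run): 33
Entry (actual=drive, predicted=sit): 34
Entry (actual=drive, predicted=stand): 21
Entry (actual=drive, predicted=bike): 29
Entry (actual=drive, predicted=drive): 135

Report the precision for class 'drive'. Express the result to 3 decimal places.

0.625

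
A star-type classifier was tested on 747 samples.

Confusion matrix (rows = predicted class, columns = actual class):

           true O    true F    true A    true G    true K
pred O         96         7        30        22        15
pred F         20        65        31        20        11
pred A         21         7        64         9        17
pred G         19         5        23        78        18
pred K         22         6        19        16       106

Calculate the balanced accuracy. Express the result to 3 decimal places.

Balanced accuracy = mean of per-class recall.
  O: recall = 96/178 = 0.5393
  F: recall = 65/90 = 0.7222
  A: recall = 64/167 = 0.3832
  G: recall = 78/145 = 0.5379
  K: recall = 106/167 = 0.6347
Mean = (0.5393 + 0.7222 + 0.3832 + 0.5379 + 0.6347) / 5 = 0.563

0.563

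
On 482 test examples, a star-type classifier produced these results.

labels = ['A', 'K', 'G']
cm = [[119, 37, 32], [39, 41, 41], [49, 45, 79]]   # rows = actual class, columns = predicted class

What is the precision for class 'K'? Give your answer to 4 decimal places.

0.3333

precision = TP/(TP+FP).
K: TP=41, FP=37+45=82 → 41/123 = 0.33333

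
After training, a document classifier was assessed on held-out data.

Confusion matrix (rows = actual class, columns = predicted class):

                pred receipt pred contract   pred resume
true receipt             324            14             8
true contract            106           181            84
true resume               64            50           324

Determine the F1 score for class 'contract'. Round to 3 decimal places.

0.588

Take TP from the diagonal, FP from the rest of the 'contract' prediction marginal, FN from the rest of the 'contract' actual marginal.
F1 score = 2·TP/(2·TP+FP+FN).
contract: TP=181, FP=14+50=64, FN=106+84=190 → 362/616 = 0.5877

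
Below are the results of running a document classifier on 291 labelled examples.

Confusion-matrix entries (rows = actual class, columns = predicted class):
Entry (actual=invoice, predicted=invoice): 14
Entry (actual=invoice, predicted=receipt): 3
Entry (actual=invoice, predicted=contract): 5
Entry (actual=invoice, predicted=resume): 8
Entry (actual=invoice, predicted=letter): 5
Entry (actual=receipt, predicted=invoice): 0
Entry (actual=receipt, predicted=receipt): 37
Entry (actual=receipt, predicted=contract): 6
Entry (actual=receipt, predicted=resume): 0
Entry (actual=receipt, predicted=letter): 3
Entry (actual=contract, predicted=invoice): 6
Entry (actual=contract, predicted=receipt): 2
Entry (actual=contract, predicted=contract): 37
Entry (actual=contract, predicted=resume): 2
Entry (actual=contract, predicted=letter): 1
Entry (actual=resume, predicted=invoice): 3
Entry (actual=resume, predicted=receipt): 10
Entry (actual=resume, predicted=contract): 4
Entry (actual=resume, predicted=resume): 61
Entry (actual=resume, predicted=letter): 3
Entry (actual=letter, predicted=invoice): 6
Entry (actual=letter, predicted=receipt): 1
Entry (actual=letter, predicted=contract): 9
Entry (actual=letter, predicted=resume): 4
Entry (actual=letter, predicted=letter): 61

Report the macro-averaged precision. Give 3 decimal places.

Per-class precision (TP/(TP+FP)):
  invoice: TP=14, FP=0+6+3+6=15 → 14/29 = 0.4828
  receipt: TP=37, FP=3+2+10+1=16 → 37/53 = 0.6981
  contract: TP=37, FP=5+6+4+9=24 → 37/61 = 0.6066
  resume: TP=61, FP=8+0+2+4=14 → 61/75 = 0.8133
  letter: TP=61, FP=5+3+1+3=12 → 61/73 = 0.8356
Macro-precision = mean = (0.4828 + 0.6981 + 0.6066 + 0.8133 + 0.8356) / 5 = 0.687

0.687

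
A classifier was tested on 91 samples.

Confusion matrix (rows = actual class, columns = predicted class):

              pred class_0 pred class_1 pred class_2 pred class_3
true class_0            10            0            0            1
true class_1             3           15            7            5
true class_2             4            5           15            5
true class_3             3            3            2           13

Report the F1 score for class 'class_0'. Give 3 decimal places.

Treat 'class_0' as positive and all other classes as negative.
F1 score = 2·TP/(2·TP+FP+FN).
class_0: TP=10, FP=3+4+3=10, FN=0+0+1=1 → 20/31 = 0.6452

0.645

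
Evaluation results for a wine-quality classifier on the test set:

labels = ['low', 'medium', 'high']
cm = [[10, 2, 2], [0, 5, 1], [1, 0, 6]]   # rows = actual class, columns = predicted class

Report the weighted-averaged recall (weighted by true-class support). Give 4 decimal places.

0.7778

Per-class recall (TP/(TP+FN)):
  low: TP=10, FN=2+2=4 → 10/14 = 0.71429
  medium: TP=5, FN=0+1=1 → 5/6 = 0.83333
  high: TP=6, FN=1+0=1 → 6/7 = 0.85714
Weighted-recall = Σ (supportᵢ/N)·recallᵢ with N=27: (14/27)·0.71429 + (6/27)·0.83333 + (7/27)·0.85714 = 0.7778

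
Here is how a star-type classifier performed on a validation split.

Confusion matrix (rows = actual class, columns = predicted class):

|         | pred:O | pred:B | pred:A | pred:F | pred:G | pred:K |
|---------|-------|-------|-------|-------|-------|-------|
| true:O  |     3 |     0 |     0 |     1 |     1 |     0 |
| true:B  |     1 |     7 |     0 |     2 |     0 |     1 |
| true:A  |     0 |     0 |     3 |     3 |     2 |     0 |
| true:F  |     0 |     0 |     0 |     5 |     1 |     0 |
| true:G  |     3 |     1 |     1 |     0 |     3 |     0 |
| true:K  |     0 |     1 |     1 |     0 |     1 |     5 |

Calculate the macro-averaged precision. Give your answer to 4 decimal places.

Per-class precision (TP/(TP+FP)):
  O: TP=3, FP=1+0+0+3+0=4 → 3/7 = 0.42857
  B: TP=7, FP=0+0+0+1+1=2 → 7/9 = 0.77778
  A: TP=3, FP=0+0+0+1+1=2 → 3/5 = 0.60000
  F: TP=5, FP=1+2+3+0+0=6 → 5/11 = 0.45455
  G: TP=3, FP=1+0+2+1+1=5 → 3/8 = 0.37500
  K: TP=5, FP=0+1+0+0+0=1 → 5/6 = 0.83333
Macro-precision = mean = (0.42857 + 0.77778 + 0.60000 + 0.45455 + 0.37500 + 0.83333) / 6 = 0.5782

0.5782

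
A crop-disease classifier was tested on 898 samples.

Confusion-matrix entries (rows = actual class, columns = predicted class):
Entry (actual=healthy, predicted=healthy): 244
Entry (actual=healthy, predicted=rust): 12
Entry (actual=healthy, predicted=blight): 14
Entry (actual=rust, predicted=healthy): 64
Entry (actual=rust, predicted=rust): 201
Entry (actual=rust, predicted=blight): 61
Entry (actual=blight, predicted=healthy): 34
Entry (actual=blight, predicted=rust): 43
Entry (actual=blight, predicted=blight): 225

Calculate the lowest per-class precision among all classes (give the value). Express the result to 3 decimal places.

Per-class precision (TP/(TP+FP)):
  healthy: TP=244, FP=64+34=98 → 244/342 = 0.7135
  rust: TP=201, FP=12+43=55 → 201/256 = 0.7852
  blight: TP=225, FP=14+61=75 → 225/300 = 0.7500
Lowest is class 'healthy' with precision = 0.713.

0.713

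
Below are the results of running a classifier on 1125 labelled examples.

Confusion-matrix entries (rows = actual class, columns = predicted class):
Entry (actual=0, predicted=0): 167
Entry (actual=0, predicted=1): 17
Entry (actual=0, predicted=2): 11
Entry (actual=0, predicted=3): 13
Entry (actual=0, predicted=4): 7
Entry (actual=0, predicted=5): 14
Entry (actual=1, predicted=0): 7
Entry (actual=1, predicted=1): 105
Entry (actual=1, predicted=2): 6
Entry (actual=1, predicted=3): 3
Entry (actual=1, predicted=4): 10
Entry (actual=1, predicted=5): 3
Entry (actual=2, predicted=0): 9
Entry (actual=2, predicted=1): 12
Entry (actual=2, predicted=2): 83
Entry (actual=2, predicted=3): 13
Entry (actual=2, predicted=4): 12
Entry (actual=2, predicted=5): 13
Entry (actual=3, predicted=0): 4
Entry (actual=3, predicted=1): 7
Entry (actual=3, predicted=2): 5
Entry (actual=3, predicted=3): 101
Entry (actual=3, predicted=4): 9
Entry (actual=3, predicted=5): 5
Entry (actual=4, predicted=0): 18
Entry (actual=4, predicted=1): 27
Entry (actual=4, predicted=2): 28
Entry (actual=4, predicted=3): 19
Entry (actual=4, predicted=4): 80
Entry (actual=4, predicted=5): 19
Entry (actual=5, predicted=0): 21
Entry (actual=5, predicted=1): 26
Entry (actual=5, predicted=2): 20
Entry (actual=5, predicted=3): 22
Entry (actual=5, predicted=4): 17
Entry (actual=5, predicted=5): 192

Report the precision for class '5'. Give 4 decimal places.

0.7805

Take TP from the diagonal, FP from the rest of the '5' prediction marginal, FN from the rest of the '5' actual marginal.
precision = TP/(TP+FP).
5: TP=192, FP=14+3+13+5+19=54 → 192/246 = 0.78049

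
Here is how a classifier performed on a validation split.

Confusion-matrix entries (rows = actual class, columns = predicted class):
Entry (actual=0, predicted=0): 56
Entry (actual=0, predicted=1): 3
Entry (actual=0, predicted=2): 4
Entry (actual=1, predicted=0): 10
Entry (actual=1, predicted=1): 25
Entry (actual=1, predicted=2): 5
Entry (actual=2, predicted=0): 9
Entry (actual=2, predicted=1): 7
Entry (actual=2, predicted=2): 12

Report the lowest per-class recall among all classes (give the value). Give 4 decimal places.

Per-class recall (TP/(TP+FN)):
  0: TP=56, FN=3+4=7 → 56/63 = 0.88889
  1: TP=25, FN=10+5=15 → 25/40 = 0.62500
  2: TP=12, FN=9+7=16 → 12/28 = 0.42857
Lowest is class '2' with recall = 0.4286.

0.4286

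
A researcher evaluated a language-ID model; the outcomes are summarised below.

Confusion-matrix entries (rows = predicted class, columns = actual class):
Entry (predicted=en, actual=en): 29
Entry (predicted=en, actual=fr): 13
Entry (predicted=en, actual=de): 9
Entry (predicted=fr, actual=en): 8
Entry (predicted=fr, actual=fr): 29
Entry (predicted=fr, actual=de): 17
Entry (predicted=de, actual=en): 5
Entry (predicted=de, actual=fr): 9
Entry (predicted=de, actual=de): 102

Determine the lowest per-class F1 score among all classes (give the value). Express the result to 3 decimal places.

Per-class F1 score (2·TP/(2·TP+FP+FN)):
  en: TP=29, FP=13+9=22, FN=8+5=13 → 58/93 = 0.6237
  fr: TP=29, FP=8+17=25, FN=13+9=22 → 58/105 = 0.5524
  de: TP=102, FP=5+9=14, FN=9+17=26 → 204/244 = 0.8361
Lowest is class 'fr' with F1 score = 0.552.

0.552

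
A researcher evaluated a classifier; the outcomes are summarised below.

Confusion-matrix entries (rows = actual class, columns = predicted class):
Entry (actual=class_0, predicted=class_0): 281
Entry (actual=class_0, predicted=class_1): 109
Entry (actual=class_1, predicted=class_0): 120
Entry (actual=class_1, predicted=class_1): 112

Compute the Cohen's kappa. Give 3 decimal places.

0.205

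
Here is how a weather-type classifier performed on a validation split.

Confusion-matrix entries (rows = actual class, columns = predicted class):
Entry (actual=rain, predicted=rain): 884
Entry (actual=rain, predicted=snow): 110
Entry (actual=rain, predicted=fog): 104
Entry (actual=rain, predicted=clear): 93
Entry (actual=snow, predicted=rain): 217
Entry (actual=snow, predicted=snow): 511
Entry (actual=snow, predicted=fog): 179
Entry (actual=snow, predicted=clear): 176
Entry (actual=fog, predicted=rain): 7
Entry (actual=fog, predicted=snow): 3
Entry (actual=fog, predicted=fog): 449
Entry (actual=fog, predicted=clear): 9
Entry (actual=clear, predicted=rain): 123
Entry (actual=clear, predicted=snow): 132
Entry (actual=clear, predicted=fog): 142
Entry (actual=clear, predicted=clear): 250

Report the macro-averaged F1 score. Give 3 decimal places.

Per-class F1 score (2·TP/(2·TP+FP+FN)):
  rain: TP=884, FP=217+7+123=347, FN=110+104+93=307 → 1768/2422 = 0.7300
  snow: TP=511, FP=110+3+132=245, FN=217+179+176=572 → 1022/1839 = 0.5557
  fog: TP=449, FP=104+179+142=425, FN=7+3+9=19 → 898/1342 = 0.6692
  clear: TP=250, FP=93+176+9=278, FN=123+132+142=397 → 500/1175 = 0.4255
Macro-F1 score = mean = (0.7300 + 0.5557 + 0.6692 + 0.4255) / 4 = 0.595

0.595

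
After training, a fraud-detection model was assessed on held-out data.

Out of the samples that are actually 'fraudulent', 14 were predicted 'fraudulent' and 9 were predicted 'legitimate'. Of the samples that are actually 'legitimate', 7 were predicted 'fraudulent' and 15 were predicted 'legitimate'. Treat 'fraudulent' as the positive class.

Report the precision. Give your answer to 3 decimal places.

Precision = TP/(TP+FP) = 14/(14+7) = 14/21 = 0.667

0.667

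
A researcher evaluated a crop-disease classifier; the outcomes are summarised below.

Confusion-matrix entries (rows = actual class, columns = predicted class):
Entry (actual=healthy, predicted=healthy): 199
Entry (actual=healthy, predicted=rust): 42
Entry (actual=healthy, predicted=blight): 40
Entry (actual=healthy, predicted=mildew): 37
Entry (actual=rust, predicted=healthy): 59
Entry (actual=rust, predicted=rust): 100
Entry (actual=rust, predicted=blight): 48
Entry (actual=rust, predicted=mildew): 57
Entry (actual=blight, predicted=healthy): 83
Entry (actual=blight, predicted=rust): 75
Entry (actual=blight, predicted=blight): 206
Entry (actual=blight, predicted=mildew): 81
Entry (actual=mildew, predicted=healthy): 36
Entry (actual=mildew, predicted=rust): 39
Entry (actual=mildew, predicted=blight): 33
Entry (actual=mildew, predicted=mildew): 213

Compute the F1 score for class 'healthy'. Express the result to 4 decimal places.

One-vs-rest for 'healthy': TP = diagonal; FP = other classes predicted 'healthy'; FN = 'healthy' predicted as other.
F1 score = 2·TP/(2·TP+FP+FN).
healthy: TP=199, FP=59+83+36=178, FN=42+40+37=119 → 398/695 = 0.57266

0.5727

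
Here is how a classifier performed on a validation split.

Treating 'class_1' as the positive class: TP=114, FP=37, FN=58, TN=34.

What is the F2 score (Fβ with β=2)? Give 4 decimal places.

0.6794

Fβ = (1+β²)·TP / ((1+β²)·TP + β²·FN + FP), with β²=4
= 5·114 / (5·114 + 4·58 + 37) = 0.6794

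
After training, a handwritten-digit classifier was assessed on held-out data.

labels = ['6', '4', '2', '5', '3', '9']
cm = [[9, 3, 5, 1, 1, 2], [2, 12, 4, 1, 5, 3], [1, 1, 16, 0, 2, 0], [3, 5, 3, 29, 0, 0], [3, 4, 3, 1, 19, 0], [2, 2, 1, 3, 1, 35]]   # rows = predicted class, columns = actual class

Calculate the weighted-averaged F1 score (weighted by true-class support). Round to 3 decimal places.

Per-class F1 score (2·TP/(2·TP+FP+FN)):
  6: TP=9, FP=3+5+1+1+2=12, FN=2+1+3+3+2=11 → 18/41 = 0.4390
  4: TP=12, FP=2+4+1+5+3=15, FN=3+1+5+4+2=15 → 24/54 = 0.4444
  2: TP=16, FP=1+1+0+2+0=4, FN=5+4+3+3+1=16 → 32/52 = 0.6154
  5: TP=29, FP=3+5+3+0+0=11, FN=1+1+0+1+3=6 → 58/75 = 0.7733
  3: TP=19, FP=3+4+3+1+0=11, FN=1+5+2+0+1=9 → 38/58 = 0.6552
  9: TP=35, FP=2+2+1+3+1=9, FN=2+3+0+0+0=5 → 70/84 = 0.8333
Weighted-F1 score = Σ (supportᵢ/N)·F1 scoreᵢ with N=182: (20/182)·0.4390 + (27/182)·0.4444 + (32/182)·0.6154 + (35/182)·0.7733 + (28/182)·0.6552 + (40/182)·0.8333 = 0.655

0.655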